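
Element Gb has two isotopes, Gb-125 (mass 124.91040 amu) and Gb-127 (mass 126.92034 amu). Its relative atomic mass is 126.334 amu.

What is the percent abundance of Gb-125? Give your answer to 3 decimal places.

29.172%

With x = fraction of Gb-125 (so Gb-127 is 1 − x):
124.91040·x + 126.92034·(1 − x) = 126.334
(124.91040 − 126.92034)·x = 126.334 − 126.92034
x = -0.58634 / -2.00994 = 0.29172 → 29.172% Gb-125, 70.828% Gb-127.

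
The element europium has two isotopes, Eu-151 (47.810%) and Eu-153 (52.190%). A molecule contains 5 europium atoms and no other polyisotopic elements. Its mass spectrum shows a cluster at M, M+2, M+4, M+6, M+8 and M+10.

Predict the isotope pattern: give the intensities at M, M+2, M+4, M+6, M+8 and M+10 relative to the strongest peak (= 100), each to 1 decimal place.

The 5 Eu atoms are independent, so intensities follow the terms of (0.47810 + 0.52190)^5.
P(M) = 0.47810^5 = 0.024980
P(M+2) = 5 × 0.47810^4 × 0.52190^1 = 0.136343
P(M+4) = 10 × 0.47810^3 × 0.52190^2 = 0.297667
P(M+6) = 10 × 0.47810^2 × 0.52190^3 = 0.324937
P(M+8) = 5 × 0.47810^1 × 0.52190^4 = 0.177353
P(M+10) = 0.52190^5 = 0.038720
The M+6 peak is largest (0.324937); scaling to 100 gives 7.7 : 42.0 : 91.6 : 100.0 : 54.6 : 11.9.

7.7 : 42.0 : 91.6 : 100.0 : 54.6 : 11.9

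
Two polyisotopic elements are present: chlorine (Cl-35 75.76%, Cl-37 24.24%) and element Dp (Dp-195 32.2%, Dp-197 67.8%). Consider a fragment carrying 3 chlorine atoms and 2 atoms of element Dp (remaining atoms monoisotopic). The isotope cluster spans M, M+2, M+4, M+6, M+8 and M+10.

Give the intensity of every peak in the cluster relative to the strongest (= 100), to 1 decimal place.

Chlorine pattern (n=3): 0.4348304 : 0.41738208 : 0.13354464 : 0.01424288
Element Dp pattern (n=2): 0.103684 : 0.436632 : 0.459684
Convolve the two distributions (both contribute in 2-u steps):
  M: 0.4348304×0.103684 = 0.045085
  M+2: 0.4348304×0.436632 + 0.41738208×0.103684 = 0.233137
  M+4: 0.4348304×0.459684 + 0.41738208×0.436632 + 0.13354464×0.103684 = 0.395973
  M+6: 0.41738208×0.459684 + 0.13354464×0.436632 + 0.01424288×0.103684 = 0.251650
  M+8: 0.13354464×0.459684 + 0.01424288×0.436632 = 0.067607
  M+10: 0.01424288×0.459684 = 0.006547
Scale to base peak (0.395973) = 100: 11.4 : 58.9 : 100.0 : 63.6 : 17.1 : 1.7

11.4 : 58.9 : 100.0 : 63.6 : 17.1 : 1.7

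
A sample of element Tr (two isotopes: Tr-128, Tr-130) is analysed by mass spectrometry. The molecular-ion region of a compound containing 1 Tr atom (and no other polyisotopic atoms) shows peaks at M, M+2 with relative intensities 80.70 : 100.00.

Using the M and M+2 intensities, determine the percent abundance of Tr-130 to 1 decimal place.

55.3%

If p is the fraction of Tr that is Tr-128, then I(M+2)/I(M) = [C(1,1)·p^0·(1−p)] / p^1 = 1·(1−p)/p = 100.00/80.70 = 1.2392
(1−p)/p = 1.2392/1 = 1.2392  ⇒  p = 1/(1 + 1.2392) = 0.4466
Tr-128: 44.7%, Tr-130: 55.3%.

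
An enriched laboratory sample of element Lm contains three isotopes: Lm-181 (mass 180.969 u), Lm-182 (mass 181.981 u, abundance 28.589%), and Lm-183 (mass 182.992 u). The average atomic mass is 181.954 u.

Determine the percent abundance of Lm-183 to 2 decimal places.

34.39%

The remaining 71.411% is split between Lm-181 (fraction x) and Lm-183 (fraction 0.71411 − x).
Substituting: 180.969x + 182.992(0.71411 − x) = 129.92745191
(180.969 − 182.992)x = -0.74896521  ⇒  x = 0.37023, y = 0.34388
Lm-181: 37.02%, Lm-183: 34.39%.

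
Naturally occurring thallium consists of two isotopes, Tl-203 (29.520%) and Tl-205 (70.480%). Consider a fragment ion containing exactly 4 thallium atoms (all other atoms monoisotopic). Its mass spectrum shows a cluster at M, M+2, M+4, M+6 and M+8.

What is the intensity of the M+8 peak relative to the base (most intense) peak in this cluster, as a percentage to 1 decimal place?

59.7%

Term probabilities: M 0.0076, M+2 0.0725, M+4 0.2597, M+6 0.4134, M+8 0.2468. Base peak = M+6.
P(M+6) = C(4,3) × 0.29520^1 × 0.70480^3 = 4 × 0.2952 × 0.35010449 = 0.413403 (base)
P(M+8) = C(4,4) × 0.29520^0 × 0.70480^4 = 1 × 1.0000 × 0.24675365 = 0.246754
Relative intensity = 0.246754 / 0.413403 × 100 = 59.7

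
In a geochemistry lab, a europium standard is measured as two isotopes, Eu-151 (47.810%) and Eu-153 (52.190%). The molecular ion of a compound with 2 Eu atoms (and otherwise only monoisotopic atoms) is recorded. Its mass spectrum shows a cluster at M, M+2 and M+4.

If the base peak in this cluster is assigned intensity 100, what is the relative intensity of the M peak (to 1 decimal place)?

Binomial terms of (0.47810 + 0.52190)^2: M 0.2286, M+2 0.4990, M+4 0.2724 → M+2 is the base peak.
P(M+2) = C(2,1) × 0.47810^1 × 0.52190^1 = 2 × 0.4781 × 0.5219 = 0.499041 (base)
P(M) = C(2,0) × 0.47810^2 × 0.52190^0 = 1 × 0.22857961 × 1.0000 = 0.228580
Relative intensity = 0.228580 / 0.499041 × 100 = 45.8

45.8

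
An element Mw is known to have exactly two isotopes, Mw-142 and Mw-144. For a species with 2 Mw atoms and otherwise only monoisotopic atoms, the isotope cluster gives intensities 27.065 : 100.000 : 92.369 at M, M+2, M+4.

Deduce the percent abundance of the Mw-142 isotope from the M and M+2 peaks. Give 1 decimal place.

If p is the fraction of Mw that is Mw-142, then I(M+2)/I(M) = [C(2,1)·p^1·(1−p)] / p^2 = 2·(1−p)/p = 100.000/27.065 = 3.6948
(1−p)/p = 3.6948/2 = 1.8474  ⇒  p = 1/(1 + 1.8474) = 0.3512
Mw-142: 35.1%, Mw-144: 64.9%.

35.1%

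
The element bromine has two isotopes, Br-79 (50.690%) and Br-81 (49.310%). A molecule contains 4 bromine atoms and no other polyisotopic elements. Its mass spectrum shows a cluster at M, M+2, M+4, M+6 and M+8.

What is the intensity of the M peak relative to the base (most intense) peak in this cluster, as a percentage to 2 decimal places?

Binomial terms of (0.50690 + 0.49310)^4: M 0.0660, M+2 0.2569, M+4 0.3749, M+6 0.2431, M+8 0.0591 → M+4 is the base peak.
P(M+4) = C(4,2) × 0.50690^2 × 0.49310^2 = 6 × 0.25694761 × 0.24314761 = 0.374857 (base)
P(M) = C(4,0) × 0.50690^4 × 0.49310^0 = 1 × 0.06602207 × 1.0000 = 0.066022
Relative intensity = 0.066022 / 0.374857 × 100 = 17.61

17.61%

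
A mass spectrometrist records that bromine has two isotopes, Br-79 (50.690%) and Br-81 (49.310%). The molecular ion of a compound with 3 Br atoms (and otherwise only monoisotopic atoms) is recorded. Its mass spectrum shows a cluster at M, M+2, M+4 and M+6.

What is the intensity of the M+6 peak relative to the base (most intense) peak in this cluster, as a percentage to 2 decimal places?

Term probabilities: M 0.1302, M+2 0.3801, M+4 0.3698, M+6 0.1199. Base peak = M+2.
P(M+2) = C(3,1) × 0.50690^2 × 0.49310^1 = 3 × 0.25694761 × 0.4931 = 0.380103 (base)
P(M+6) = C(3,3) × 0.50690^0 × 0.49310^3 = 1 × 1.0000 × 0.11989609 = 0.119896
Relative intensity = 0.119896 / 0.380103 × 100 = 31.54

31.54%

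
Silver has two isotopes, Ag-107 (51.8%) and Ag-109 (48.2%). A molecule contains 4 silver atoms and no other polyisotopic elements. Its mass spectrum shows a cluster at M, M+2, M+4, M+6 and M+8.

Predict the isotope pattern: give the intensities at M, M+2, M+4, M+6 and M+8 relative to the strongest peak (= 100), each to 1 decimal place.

19.2 : 71.6 : 100.0 : 62.0 : 14.4

Expanding (0.518 + 0.482)^4:
P(M) = 0.518^4 = 0.071998
P(M+2) = 4 × 0.518^3 × 0.482^1 = 0.267976
P(M+4) = 6 × 0.518^2 × 0.482^2 = 0.374029
P(M+6) = 4 × 0.518^1 × 0.482^3 = 0.232023
P(M+8) = 0.482^4 = 0.053974
The M+4 peak is largest (0.374029); scaling to 100 gives 19.2 : 71.6 : 100.0 : 62.0 : 14.4.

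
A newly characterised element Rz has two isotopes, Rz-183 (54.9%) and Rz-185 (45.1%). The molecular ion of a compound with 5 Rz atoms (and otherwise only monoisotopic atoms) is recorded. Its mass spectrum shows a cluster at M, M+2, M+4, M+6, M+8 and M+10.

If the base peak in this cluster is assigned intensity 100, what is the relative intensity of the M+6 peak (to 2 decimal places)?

82.15

(0.549 + 0.451)^5 gives M 0.0499, M+2 0.2048, M+4 0.3366, M+6 0.2765, M+8 0.1136, M+10 0.0187; the largest is M+4.
P(M+4) = C(5,2) × 0.549^3 × 0.451^2 = 10 × 0.16546915 × 0.203401 = 0.336566 (base)
P(M+6) = C(5,3) × 0.549^2 × 0.451^3 = 10 × 0.301401 × 0.09173385 = 0.276487
Relative intensity = 0.276487 / 0.336566 × 100 = 82.15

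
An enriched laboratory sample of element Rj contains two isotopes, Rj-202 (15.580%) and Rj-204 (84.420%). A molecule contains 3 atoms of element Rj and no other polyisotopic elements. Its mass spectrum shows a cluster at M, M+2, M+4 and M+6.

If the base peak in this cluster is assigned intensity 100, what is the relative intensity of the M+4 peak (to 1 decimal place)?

Term probabilities: M 0.0038, M+2 0.0615, M+4 0.3331, M+6 0.6016. Base peak = M+6.
P(M+6) = C(3,3) × 0.15580^0 × 0.84420^3 = 1 × 1.0000 × 0.60163909 = 0.601639 (base)
P(M+4) = C(3,2) × 0.15580^1 × 0.84420^2 = 3 × 0.1558 × 0.71267364 = 0.333104
Relative intensity = 0.333104 / 0.601639 × 100 = 55.4

55.4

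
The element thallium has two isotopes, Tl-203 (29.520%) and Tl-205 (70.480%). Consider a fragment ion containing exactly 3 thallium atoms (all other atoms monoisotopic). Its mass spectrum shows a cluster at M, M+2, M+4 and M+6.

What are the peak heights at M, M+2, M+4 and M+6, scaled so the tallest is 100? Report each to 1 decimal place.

Expanding (0.29520 + 0.70480)^3:
P(M) = 0.29520^3 = 0.025725
P(M+2) = 3 × 0.29520^2 × 0.70480^1 = 0.184255
P(M+4) = 3 × 0.29520^1 × 0.70480^2 = 0.439916
P(M+6) = 0.70480^3 = 0.350104
The M+4 peak is largest (0.439916); scaling to 100 gives 5.8 : 41.9 : 100.0 : 79.6.

5.8 : 41.9 : 100.0 : 79.6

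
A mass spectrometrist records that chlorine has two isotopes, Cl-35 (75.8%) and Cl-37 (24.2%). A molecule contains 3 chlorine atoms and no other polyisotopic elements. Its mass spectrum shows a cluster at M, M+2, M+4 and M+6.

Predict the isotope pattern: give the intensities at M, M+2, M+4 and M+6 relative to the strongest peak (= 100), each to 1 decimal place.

100.0 : 95.8 : 30.6 : 3.3

Expanding (0.758 + 0.242)^3:
P(M) = 0.758^3 = 0.435520
P(M+2) = 3 × 0.758^2 × 0.242^1 = 0.417133
P(M+4) = 3 × 0.758^1 × 0.242^2 = 0.133175
P(M+6) = 0.242^3 = 0.014172
The M peak is largest (0.435520); scaling to 100 gives 100.0 : 95.8 : 30.6 : 3.3.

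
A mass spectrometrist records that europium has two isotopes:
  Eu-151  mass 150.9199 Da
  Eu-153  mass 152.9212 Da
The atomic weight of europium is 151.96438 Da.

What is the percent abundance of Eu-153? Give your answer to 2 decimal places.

52.19%

Writing the weighted mean with unknown fraction x of Eu-151:
150.9199·x + 152.9212·(1 − x) = 151.96438
(150.9199 − 152.9212)·x = 151.96438 − 152.9212
x = -0.95682 / -2.0013 = 0.47810 → 47.81% Eu-151, 52.19% Eu-153.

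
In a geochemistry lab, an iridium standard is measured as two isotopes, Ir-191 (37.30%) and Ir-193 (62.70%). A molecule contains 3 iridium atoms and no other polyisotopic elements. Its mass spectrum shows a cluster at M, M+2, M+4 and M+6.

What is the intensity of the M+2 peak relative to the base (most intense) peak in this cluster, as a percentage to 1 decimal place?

59.5%

(0.3730 + 0.6270)^3 gives M 0.0519, M+2 0.2617, M+4 0.4399, M+6 0.2465; the largest is M+4.
P(M+4) = C(3,2) × 0.3730^1 × 0.6270^2 = 3 × 0.3730 × 0.393129 = 0.439911 (base)
P(M+2) = C(3,1) × 0.3730^2 × 0.6270^1 = 3 × 0.139129 × 0.6270 = 0.261702
Relative intensity = 0.261702 / 0.439911 × 100 = 59.5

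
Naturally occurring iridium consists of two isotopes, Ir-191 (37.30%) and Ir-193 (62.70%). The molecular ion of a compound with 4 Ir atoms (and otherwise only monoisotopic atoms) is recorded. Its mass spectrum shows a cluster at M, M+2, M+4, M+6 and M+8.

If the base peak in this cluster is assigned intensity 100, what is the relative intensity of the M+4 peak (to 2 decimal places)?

89.23

Term probabilities: M 0.0194, M+2 0.1302, M+4 0.3282, M+6 0.3678, M+8 0.1546. Base peak = M+6.
P(M+6) = C(4,3) × 0.3730^1 × 0.6270^3 = 4 × 0.3730 × 0.24649188 = 0.367766 (base)
P(M+4) = C(4,2) × 0.3730^2 × 0.6270^2 = 6 × 0.139129 × 0.393129 = 0.328174
Relative intensity = 0.328174 / 0.367766 × 100 = 89.23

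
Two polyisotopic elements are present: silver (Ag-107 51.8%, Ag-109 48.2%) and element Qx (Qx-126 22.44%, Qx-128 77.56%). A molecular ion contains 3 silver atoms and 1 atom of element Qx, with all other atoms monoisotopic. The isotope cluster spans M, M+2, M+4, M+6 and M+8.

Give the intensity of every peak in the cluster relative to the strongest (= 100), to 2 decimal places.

8.17 : 51.02 : 100.00 : 79.89 : 22.74

Silver pattern (n=3): 0.13899183 : 0.3879965 : 0.3610315 : 0.11198017
Element Qx pattern (n=1): 0.2244 : 0.7756
Convolve the two distributions (both contribute in 2-u steps):
  M: 0.13899183×0.2244 = 0.031190
  M+2: 0.13899183×0.7756 + 0.3879965×0.2244 = 0.194868
  M+4: 0.3879965×0.7756 + 0.3610315×0.2244 = 0.381946
  M+6: 0.3610315×0.7756 + 0.11198017×0.2244 = 0.305144
  M+8: 0.11198017×0.7756 = 0.086852
Scale to base peak (0.381946) = 100: 8.17 : 51.02 : 100.00 : 79.89 : 22.74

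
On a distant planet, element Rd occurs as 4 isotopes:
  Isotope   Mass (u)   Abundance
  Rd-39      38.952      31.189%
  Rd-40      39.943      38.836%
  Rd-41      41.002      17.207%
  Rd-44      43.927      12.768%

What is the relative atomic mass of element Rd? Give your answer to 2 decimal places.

40.32 u

Ar = Σ fᵢ·mᵢ = 0.31189 × 38.952 + 0.38836 × 39.943 + 0.17207 × 41.002 + 0.12768 × 43.927
= 12.1487 + 15.5123 + 7.0552 + 5.6086 = 40.3248 u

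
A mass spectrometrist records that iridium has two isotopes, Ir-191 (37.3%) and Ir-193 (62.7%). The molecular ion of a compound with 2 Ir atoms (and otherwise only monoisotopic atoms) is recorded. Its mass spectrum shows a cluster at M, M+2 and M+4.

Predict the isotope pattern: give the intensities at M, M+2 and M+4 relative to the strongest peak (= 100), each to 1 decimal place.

The 2 Ir atoms are independent, so intensities follow the terms of (0.373 + 0.627)^2.
P(M) = 0.373^2 = 0.139129
P(M+2) = 2 × 0.373^1 × 0.627^1 = 0.467742
P(M+4) = 0.627^2 = 0.393129
The M+2 peak is largest (0.467742); scaling to 100 gives 29.7 : 100.0 : 84.0.

29.7 : 100.0 : 84.0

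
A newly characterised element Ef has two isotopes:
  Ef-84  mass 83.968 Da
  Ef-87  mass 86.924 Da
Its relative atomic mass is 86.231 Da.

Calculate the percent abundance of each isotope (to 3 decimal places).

Ef-84: 23.444%, Ef-87: 76.556%

Let x be the fractional abundance of Ef-84; then Ef-87 has abundance 1 − x.
83.968·x + 86.924·(1 − x) = 86.231
(83.968 − 86.924)·x = 86.231 − 86.924
x = -0.693 / -2.956 = 0.23444 → 23.444% Ef-84, 76.556% Ef-87.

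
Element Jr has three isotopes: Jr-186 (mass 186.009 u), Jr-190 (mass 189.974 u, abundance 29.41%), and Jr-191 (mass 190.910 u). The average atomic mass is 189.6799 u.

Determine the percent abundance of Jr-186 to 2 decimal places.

The remaining 70.59% is split between Jr-186 (fraction x) and Jr-191 (fraction 0.7059 − x).
Substituting: 186.009x + 190.910(0.7059 − x) = 133.8085466
(186.009 − 190.910)x = -0.9548224  ⇒  x = 0.19482, y = 0.51108
Jr-186: 19.48%, Jr-191: 51.11%.

19.48%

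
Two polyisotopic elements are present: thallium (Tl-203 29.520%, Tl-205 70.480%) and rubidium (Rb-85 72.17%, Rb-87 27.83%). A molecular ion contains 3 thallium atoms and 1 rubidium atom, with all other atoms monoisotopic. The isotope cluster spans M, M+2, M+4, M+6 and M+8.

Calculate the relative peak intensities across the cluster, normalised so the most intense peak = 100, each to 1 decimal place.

Thallium pattern (n=3): 0.02572463 : 0.18425524 : 0.43991564 : 0.35010449
Rubidium pattern (n=1): 0.7217 : 0.2783
Convolve the two distributions (both contribute in 2-u steps):
  M: 0.02572463×0.7217 = 0.018565
  M+2: 0.02572463×0.2783 + 0.18425524×0.7217 = 0.140136
  M+4: 0.18425524×0.2783 + 0.43991564×0.7217 = 0.368765
  M+6: 0.43991564×0.2783 + 0.35010449×0.7217 = 0.375099
  M+8: 0.35010449×0.2783 = 0.097434
Scale to base peak (0.375099) = 100: 4.9 : 37.4 : 98.3 : 100.0 : 26.0

4.9 : 37.4 : 98.3 : 100.0 : 26.0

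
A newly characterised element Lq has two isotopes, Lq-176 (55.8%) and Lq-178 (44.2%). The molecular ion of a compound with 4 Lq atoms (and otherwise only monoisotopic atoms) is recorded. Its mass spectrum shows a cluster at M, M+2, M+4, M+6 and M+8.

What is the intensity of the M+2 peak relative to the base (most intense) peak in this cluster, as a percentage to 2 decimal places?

(0.558 + 0.442)^4 gives M 0.0969, M+2 0.3072, M+4 0.3650, M+6 0.1927, M+8 0.0382; the largest is M+4.
P(M+4) = C(4,2) × 0.558^2 × 0.442^2 = 6 × 0.311364 × 0.195364 = 0.364976 (base)
P(M+2) = C(4,1) × 0.558^3 × 0.442^1 = 4 × 0.17374111 × 0.4420 = 0.307174
Relative intensity = 0.307174 / 0.364976 × 100 = 84.16

84.16%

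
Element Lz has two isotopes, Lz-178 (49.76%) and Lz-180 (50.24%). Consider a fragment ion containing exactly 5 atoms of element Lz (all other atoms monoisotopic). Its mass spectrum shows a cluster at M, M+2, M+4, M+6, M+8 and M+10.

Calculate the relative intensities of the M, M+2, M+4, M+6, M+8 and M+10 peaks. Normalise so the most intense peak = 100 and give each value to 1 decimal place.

9.7 : 49.0 : 99.0 : 100.0 : 50.5 : 10.2

Expanding (0.4976 + 0.5024)^5:
P(M) = 0.4976^5 = 0.030507
P(M+2) = 5 × 0.4976^4 × 0.5024^1 = 0.154007
P(M+4) = 10 × 0.4976^3 × 0.5024^2 = 0.310986
P(M+6) = 10 × 0.4976^2 × 0.5024^3 = 0.313986
P(M+8) = 5 × 0.4976^1 × 0.5024^4 = 0.158507
P(M+10) = 0.5024^5 = 0.032007
The M+6 peak is largest (0.313986); scaling to 100 gives 9.7 : 49.0 : 99.0 : 100.0 : 50.5 : 10.2.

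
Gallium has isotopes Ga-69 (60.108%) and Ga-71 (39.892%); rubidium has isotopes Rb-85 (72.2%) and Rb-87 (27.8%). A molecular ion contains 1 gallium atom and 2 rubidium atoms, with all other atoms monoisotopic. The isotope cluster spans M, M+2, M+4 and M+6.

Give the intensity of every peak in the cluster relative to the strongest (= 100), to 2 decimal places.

Gallium pattern (n=1): 0.60108 : 0.39892
Rubidium pattern (n=2): 0.521284 : 0.401432 : 0.077284
Convolve the two distributions (both contribute in 2-u steps):
  M: 0.60108×0.521284 = 0.313333
  M+2: 0.60108×0.401432 + 0.39892×0.521284 = 0.449243
  M+4: 0.60108×0.077284 + 0.39892×0.401432 = 0.206593
  M+6: 0.39892×0.077284 = 0.030830
Scale to base peak (0.449243) = 100: 69.75 : 100.00 : 45.99 : 6.86

69.75 : 100.00 : 45.99 : 6.86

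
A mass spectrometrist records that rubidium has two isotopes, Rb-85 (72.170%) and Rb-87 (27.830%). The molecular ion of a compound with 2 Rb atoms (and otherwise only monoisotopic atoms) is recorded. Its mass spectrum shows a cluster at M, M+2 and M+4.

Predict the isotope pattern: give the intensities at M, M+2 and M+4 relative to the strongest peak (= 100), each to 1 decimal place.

100.0 : 77.1 : 14.9

Each Rb atom is independently Rb-85 (p = 0.72170) or Rb-87 (q = 0.27830); the cluster is the binomial expansion (p + q)^2.
P(M) = 0.72170^2 = 0.520851
P(M+2) = 2 × 0.72170^1 × 0.27830^1 = 0.401698
P(M+4) = 0.27830^2 = 0.077451
The M peak is largest (0.520851); scaling to 100 gives 100.0 : 77.1 : 14.9.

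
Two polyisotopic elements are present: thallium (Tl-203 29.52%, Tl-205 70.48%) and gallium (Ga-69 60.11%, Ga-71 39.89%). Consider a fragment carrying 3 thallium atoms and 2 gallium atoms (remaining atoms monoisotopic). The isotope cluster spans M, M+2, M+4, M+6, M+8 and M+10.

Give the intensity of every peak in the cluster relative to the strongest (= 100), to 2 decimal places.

Thallium pattern (n=3): 0.02572463 : 0.18425524 : 0.43991564 : 0.35010449
Gallium pattern (n=2): 0.36132121 : 0.47955758 : 0.15912121
Convolve the two distributions (both contribute in 2-u steps):
  M: 0.02572463×0.36132121 = 0.009295
  M+2: 0.02572463×0.47955758 + 0.18425524×0.36132121 = 0.078912
  M+4: 0.02572463×0.15912121 + 0.18425524×0.47955758 + 0.43991564×0.36132121 = 0.251405
  M+6: 0.18425524×0.15912121 + 0.43991564×0.47955758 + 0.35010449×0.36132121 = 0.366784
  M+8: 0.43991564×0.15912121 + 0.35010449×0.47955758 = 0.237895
  M+10: 0.35010449×0.15912121 = 0.055709
Scale to base peak (0.366784) = 100: 2.53 : 21.51 : 68.54 : 100.00 : 64.86 : 15.19

2.53 : 21.51 : 68.54 : 100.00 : 64.86 : 15.19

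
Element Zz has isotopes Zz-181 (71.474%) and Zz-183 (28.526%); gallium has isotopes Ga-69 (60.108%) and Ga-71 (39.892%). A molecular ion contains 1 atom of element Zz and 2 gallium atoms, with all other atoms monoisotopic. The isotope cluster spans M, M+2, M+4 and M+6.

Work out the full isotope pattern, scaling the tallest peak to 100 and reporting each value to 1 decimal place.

Element Zz pattern (n=1): 0.71474 : 0.28526
Gallium pattern (n=2): 0.36129717 : 0.47956567 : 0.15913717
Convolve the two distributions (both contribute in 2-u steps):
  M: 0.71474×0.36129717 = 0.258234
  M+2: 0.71474×0.47956567 + 0.28526×0.36129717 = 0.445828
  M+4: 0.71474×0.15913717 + 0.28526×0.47956567 = 0.250543
  M+6: 0.28526×0.15913717 = 0.045395
Scale to base peak (0.445828) = 100: 57.9 : 100.0 : 56.2 : 10.2

57.9 : 100.0 : 56.2 : 10.2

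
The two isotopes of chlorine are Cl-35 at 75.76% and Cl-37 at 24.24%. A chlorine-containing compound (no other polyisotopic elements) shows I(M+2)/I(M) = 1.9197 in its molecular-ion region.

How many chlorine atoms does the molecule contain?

With n Cl atoms, P(M+2)/P(M) = C(n,1)·p^(n−1)q / p^n = n·q/p = n · 0.2424/0.7576.
n = 1.9197 × 0.7576/0.2424 = 6.00 ≈ 6

6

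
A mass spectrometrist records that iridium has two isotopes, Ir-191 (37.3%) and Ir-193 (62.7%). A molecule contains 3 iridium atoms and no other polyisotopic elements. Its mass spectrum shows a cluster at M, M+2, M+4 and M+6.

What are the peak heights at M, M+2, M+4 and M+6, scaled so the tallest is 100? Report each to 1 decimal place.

11.8 : 59.5 : 100.0 : 56.0

The 3 Ir atoms are independent, so intensities follow the terms of (0.373 + 0.627)^3.
P(M) = 0.373^3 = 0.051895
P(M+2) = 3 × 0.373^2 × 0.627^1 = 0.261702
P(M+4) = 3 × 0.373^1 × 0.627^2 = 0.439911
P(M+6) = 0.627^3 = 0.246492
The M+4 peak is largest (0.439911); scaling to 100 gives 11.8 : 59.5 : 100.0 : 56.0.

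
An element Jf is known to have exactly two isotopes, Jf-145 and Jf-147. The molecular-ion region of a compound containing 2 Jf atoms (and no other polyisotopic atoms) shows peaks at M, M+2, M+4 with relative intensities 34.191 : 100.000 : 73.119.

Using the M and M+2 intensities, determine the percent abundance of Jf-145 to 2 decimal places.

40.61%

If p is the fraction of Jf that is Jf-145, then I(M+2)/I(M) = [C(2,1)·p^1·(1−p)] / p^2 = 2·(1−p)/p = 100.000/34.191 = 2.9247
(1−p)/p = 2.9247/2 = 1.4624  ⇒  p = 1/(1 + 1.4624) = 0.4061
Jf-145: 40.61%, Jf-147: 59.39%.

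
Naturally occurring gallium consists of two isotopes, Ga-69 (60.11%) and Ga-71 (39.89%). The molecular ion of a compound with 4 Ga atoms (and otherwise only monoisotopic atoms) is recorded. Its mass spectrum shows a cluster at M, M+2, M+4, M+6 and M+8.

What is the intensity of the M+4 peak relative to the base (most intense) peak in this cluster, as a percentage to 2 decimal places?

Term probabilities: M 0.1306, M+2 0.3465, M+4 0.3450, M+6 0.1526, M+8 0.0253. Base peak = M+2.
P(M+2) = C(4,1) × 0.6011^3 × 0.3989^1 = 4 × 0.21719018 × 0.3989 = 0.346549 (base)
P(M+4) = C(4,2) × 0.6011^2 × 0.3989^2 = 6 × 0.36132121 × 0.15912121 = 0.344963
Relative intensity = 0.344963 / 0.346549 × 100 = 99.54

99.54%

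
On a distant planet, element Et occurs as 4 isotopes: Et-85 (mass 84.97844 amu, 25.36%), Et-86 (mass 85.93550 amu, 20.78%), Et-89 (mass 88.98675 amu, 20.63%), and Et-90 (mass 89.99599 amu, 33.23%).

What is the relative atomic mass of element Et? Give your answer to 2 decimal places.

87.67 amu

Weight each isotope mass by its fractional abundance: 0.2536 × 84.97844 + 0.2078 × 85.93550 + 0.2063 × 88.98675 + 0.3323 × 89.99599
= 21.550532 + 17.857397 + 18.357967 + 29.905667 = 87.671563 amu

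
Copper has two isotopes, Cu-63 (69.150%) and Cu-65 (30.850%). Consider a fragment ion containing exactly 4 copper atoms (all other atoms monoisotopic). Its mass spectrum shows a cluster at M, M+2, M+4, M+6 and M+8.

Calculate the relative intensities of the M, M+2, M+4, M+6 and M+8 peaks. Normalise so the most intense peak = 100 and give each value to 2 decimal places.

56.04 : 100.00 : 66.92 : 19.90 : 2.22

The 4 Cu atoms are independent, so intensities follow the terms of (0.69150 + 0.30850)^4.
P(M) = 0.69150^4 = 0.228649
P(M+2) = 4 × 0.69150^3 × 0.30850^1 = 0.408030
P(M+4) = 6 × 0.69150^2 × 0.30850^2 = 0.273052
P(M+6) = 4 × 0.69150^1 × 0.30850^3 = 0.081212
P(M+8) = 0.30850^4 = 0.009058
The M+2 peak is largest (0.408030); scaling to 100 gives 56.04 : 100.00 : 66.92 : 19.90 : 2.22.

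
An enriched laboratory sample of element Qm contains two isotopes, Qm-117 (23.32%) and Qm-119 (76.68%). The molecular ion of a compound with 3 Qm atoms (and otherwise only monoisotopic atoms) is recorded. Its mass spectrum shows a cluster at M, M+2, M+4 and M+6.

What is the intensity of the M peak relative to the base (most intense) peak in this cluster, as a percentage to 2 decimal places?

(0.2332 + 0.7668)^3 gives M 0.0127, M+2 0.1251, M+4 0.4114, M+6 0.4509; the largest is M+6.
P(M+6) = C(3,3) × 0.2332^0 × 0.7668^3 = 1 × 1.0000 × 0.45086478 = 0.450865 (base)
P(M) = C(3,0) × 0.2332^3 × 0.7668^0 = 1 × 0.01268194 × 1.0000 = 0.012682
Relative intensity = 0.012682 / 0.450865 × 100 = 2.81

2.81%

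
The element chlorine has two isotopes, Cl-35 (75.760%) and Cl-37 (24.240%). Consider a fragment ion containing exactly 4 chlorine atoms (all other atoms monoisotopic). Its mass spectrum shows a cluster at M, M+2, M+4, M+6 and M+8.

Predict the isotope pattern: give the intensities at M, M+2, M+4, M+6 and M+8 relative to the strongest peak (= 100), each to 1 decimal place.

78.1 : 100.0 : 48.0 : 10.2 : 0.8

Expanding (0.75760 + 0.24240)^4:
P(M) = 0.75760^4 = 0.329428
P(M+2) = 4 × 0.75760^3 × 0.24240^1 = 0.421612
P(M+4) = 6 × 0.75760^2 × 0.24240^2 = 0.202347
P(M+6) = 4 × 0.75760^1 × 0.24240^3 = 0.043162
P(M+8) = 0.24240^4 = 0.003452
The M+2 peak is largest (0.421612); scaling to 100 gives 78.1 : 100.0 : 48.0 : 10.2 : 0.8.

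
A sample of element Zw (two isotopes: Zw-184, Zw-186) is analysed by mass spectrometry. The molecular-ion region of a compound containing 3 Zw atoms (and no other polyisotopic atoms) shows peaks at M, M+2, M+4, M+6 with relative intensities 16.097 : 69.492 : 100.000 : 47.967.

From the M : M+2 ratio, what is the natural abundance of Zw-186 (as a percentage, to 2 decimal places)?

59.00%

If p is the fraction of Zw that is Zw-184, then I(M+2)/I(M) = [C(3,1)·p^2·(1−p)] / p^3 = 3·(1−p)/p = 69.492/16.097 = 4.3171
(1−p)/p = 4.3171/3 = 1.4390  ⇒  p = 1/(1 + 1.4390) = 0.4100
Zw-184: 41.00%, Zw-186: 59.00%.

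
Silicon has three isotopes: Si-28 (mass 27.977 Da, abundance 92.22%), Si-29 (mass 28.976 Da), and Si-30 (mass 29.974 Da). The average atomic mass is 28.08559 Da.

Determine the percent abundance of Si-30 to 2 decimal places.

The remaining 7.78% is split between Si-29 (fraction x) and Si-30 (fraction 0.0778 − x).
Substituting: 28.976x + 29.974(0.0778 − x) = 2.2852006
(28.976 − 29.974)x = -0.0467766  ⇒  x = 0.04687, y = 0.03093
Si-29: 4.69%, Si-30: 3.09%.

3.09%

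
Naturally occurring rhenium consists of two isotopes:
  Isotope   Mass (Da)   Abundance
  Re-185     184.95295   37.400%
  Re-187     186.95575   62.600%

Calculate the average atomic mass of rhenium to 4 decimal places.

186.2067 Da

Average mass = Σ (abundance × isotope mass) = 0.37400 × 184.95295 + 0.62600 × 186.95575
= 69.172403 + 117.034300 = 186.206703 Da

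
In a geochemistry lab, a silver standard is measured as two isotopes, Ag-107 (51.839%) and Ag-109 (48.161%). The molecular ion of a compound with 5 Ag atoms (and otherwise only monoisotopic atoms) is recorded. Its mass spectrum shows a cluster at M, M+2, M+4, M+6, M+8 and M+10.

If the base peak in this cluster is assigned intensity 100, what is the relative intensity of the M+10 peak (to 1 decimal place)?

8.0

Term probabilities: M 0.0374, M+2 0.1739, M+4 0.3231, M+6 0.3002, M+8 0.1394, M+10 0.0259. Base peak = M+4.
P(M+4) = C(5,2) × 0.51839^3 × 0.48161^2 = 10 × 0.13930601 × 0.23194819 = 0.323118 (base)
P(M+10) = C(5,5) × 0.51839^0 × 0.48161^5 = 1 × 1.0000 × 0.0259106 = 0.025911
Relative intensity = 0.025911 / 0.323118 × 100 = 8.0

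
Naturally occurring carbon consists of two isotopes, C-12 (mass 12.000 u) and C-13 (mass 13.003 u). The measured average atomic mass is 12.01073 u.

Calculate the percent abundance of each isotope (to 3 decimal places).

Let x be the fractional abundance of C-12; then C-13 has abundance 1 − x.
12.000·x + 13.003·(1 − x) = 12.01073
(12.000 − 13.003)·x = 12.01073 − 13.003
x = -0.99227 / -1.003 = 0.98930 → 98.930% C-12, 1.070% C-13.

C-12: 98.930%, C-13: 1.070%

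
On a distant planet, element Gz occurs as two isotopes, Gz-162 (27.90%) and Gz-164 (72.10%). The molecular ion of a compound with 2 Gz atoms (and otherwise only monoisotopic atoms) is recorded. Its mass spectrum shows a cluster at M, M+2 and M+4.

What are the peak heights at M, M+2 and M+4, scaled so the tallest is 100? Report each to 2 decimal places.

14.97 : 77.39 : 100.00

The 2 Gz atoms are independent, so intensities follow the terms of (0.2790 + 0.7210)^2.
P(M) = 0.2790^2 = 0.077841
P(M+2) = 2 × 0.2790^1 × 0.7210^1 = 0.402318
P(M+4) = 0.7210^2 = 0.519841
The M+4 peak is largest (0.519841); scaling to 100 gives 14.97 : 77.39 : 100.00.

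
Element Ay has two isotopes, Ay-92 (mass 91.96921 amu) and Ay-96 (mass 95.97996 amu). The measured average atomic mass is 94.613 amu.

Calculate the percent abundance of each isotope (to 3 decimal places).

Writing the weighted mean with unknown fraction x of Ay-92:
91.96921·x + 95.97996·(1 − x) = 94.613
(91.96921 − 95.97996)·x = 94.613 − 95.97996
x = -1.36696 / -4.01075 = 0.34082 → 34.082% Ay-92, 65.918% Ay-96.

Ay-92: 34.082%, Ay-96: 65.918%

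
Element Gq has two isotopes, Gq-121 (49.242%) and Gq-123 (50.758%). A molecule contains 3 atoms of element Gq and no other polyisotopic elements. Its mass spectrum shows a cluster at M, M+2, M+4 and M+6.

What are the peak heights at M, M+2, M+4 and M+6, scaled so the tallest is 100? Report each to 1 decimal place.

31.4 : 97.0 : 100.0 : 34.4

Each Gq atom is independently Gq-121 (p = 0.49242) or Gq-123 (q = 0.50758); the cluster is the binomial expansion (p + q)^3.
P(M) = 0.49242^3 = 0.119401
P(M+2) = 3 × 0.49242^2 × 0.50758^1 = 0.369230
P(M+4) = 3 × 0.49242^1 × 0.50758^2 = 0.380598
P(M+6) = 0.50758^3 = 0.130772
The M+4 peak is largest (0.380598); scaling to 100 gives 31.4 : 97.0 : 100.0 : 34.4.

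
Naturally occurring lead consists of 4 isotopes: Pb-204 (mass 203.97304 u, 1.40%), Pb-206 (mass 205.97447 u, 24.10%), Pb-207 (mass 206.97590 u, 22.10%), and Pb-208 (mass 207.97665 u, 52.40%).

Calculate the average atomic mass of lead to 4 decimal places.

207.2169 u

The abundance-weighted mean is 0.0140 × 203.97304 + 0.2410 × 205.97447 + 0.2210 × 206.97590 + 0.5240 × 207.97665
= 2.855623 + 49.639847 + 45.741674 + 108.979765 = 207.216909 u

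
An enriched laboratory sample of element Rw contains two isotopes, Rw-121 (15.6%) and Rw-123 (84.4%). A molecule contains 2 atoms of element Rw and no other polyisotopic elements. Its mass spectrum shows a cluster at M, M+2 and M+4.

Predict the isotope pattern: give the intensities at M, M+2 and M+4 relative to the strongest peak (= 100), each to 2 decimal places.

Each Rw atom is independently Rw-121 (p = 0.156) or Rw-123 (q = 0.844); the cluster is the binomial expansion (p + q)^2.
P(M) = 0.156^2 = 0.024336
P(M+2) = 2 × 0.156^1 × 0.844^1 = 0.263328
P(M+4) = 0.844^2 = 0.712336
The M+4 peak is largest (0.712336); scaling to 100 gives 3.42 : 36.97 : 100.00.

3.42 : 36.97 : 100.00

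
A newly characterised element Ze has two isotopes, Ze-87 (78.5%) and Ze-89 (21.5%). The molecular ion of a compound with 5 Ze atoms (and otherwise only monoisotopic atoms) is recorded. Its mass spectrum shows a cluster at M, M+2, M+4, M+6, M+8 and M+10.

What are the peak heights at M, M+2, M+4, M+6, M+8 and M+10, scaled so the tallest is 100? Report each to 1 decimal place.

Each Ze atom is independently Ze-87 (p = 0.785) or Ze-89 (q = 0.215); the cluster is the binomial expansion (p + q)^5.
P(M) = 0.785^5 = 0.298091
P(M+2) = 5 × 0.785^4 × 0.215^1 = 0.408213
P(M+4) = 10 × 0.785^3 × 0.215^2 = 0.223607
P(M+6) = 10 × 0.785^2 × 0.215^3 = 0.061243
P(M+8) = 5 × 0.785^1 × 0.215^4 = 0.008387
P(M+10) = 0.215^5 = 0.000459
The M+2 peak is largest (0.408213); scaling to 100 gives 73.0 : 100.0 : 54.8 : 15.0 : 2.1 : 0.1.

73.0 : 100.0 : 54.8 : 15.0 : 2.1 : 0.1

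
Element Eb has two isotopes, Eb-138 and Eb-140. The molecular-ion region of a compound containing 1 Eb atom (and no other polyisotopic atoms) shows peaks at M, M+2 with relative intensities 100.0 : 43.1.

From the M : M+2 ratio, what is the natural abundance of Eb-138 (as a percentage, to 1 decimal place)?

69.9%

Write p for the Eb-138 fraction. I(M+2)/I(M) = [C(1,1)·p^0·(1−p)] / p^1 = 1·(1−p)/p = 43.1/100.0 = 0.4310
(1−p)/p = 0.4310/1 = 0.4310  ⇒  p = 1/(1 + 0.4310) = 0.6988
Eb-138: 69.9%, Eb-140: 30.1%.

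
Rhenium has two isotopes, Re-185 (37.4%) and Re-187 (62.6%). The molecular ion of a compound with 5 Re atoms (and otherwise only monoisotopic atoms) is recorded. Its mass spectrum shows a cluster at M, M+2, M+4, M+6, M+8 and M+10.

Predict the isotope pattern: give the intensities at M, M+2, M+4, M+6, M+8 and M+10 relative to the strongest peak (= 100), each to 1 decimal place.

2.1 : 17.8 : 59.7 : 100.0 : 83.7 : 28.0

Each Re atom is independently Re-185 (p = 0.374) or Re-187 (q = 0.626); the cluster is the binomial expansion (p + q)^5.
P(M) = 0.374^5 = 0.007317
P(M+2) = 5 × 0.374^4 × 0.626^1 = 0.061239
P(M+4) = 10 × 0.374^3 × 0.626^2 = 0.205005
P(M+6) = 10 × 0.374^2 × 0.626^3 = 0.343136
P(M+8) = 5 × 0.374^1 × 0.626^4 = 0.287170
P(M+10) = 0.626^5 = 0.096133
The M+6 peak is largest (0.343136); scaling to 100 gives 2.1 : 17.8 : 59.7 : 100.0 : 83.7 : 28.0.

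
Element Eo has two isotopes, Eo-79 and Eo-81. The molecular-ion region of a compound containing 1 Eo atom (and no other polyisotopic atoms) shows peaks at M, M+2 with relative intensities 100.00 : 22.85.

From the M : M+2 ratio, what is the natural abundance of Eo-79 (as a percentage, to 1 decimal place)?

Let p = fractional abundance of Eo-79. I(M+2)/I(M) = [C(1,1)·p^0·(1−p)] / p^1 = 1·(1−p)/p = 22.85/100.00 = 0.2285
(1−p)/p = 0.2285/1 = 0.2285  ⇒  p = 1/(1 + 0.2285) = 0.8140
Eo-79: 81.4%, Eo-81: 18.6%.

81.4%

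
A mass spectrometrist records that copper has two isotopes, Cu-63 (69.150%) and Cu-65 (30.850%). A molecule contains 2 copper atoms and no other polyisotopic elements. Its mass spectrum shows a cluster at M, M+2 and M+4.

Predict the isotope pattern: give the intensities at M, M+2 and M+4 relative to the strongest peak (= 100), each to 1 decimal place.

The 2 Cu atoms are independent, so intensities follow the terms of (0.69150 + 0.30850)^2.
P(M) = 0.69150^2 = 0.478172
P(M+2) = 2 × 0.69150^1 × 0.30850^1 = 0.426656
P(M+4) = 0.30850^2 = 0.095172
The M peak is largest (0.478172); scaling to 100 gives 100.0 : 89.2 : 19.9.

100.0 : 89.2 : 19.9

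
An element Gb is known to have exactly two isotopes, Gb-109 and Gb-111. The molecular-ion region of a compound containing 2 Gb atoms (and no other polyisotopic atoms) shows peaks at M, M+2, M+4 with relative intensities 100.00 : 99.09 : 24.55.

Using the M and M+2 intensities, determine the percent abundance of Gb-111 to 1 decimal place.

If p is the fraction of Gb that is Gb-109, then I(M+2)/I(M) = [C(2,1)·p^1·(1−p)] / p^2 = 2·(1−p)/p = 99.09/100.00 = 0.9909
(1−p)/p = 0.9909/2 = 0.4955  ⇒  p = 1/(1 + 0.4955) = 0.6687
Gb-109: 66.9%, Gb-111: 33.1%.

33.1%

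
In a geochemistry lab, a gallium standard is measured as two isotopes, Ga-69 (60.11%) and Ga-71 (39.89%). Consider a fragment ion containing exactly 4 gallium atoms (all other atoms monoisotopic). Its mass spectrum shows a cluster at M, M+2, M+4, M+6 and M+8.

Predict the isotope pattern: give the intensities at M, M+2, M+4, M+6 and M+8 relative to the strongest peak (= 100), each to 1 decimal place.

37.7 : 100.0 : 99.5 : 44.0 : 7.3

The 4 Ga atoms are independent, so intensities follow the terms of (0.6011 + 0.3989)^4.
P(M) = 0.6011^4 = 0.130553
P(M+2) = 4 × 0.6011^3 × 0.3989^1 = 0.346549
P(M+4) = 6 × 0.6011^2 × 0.3989^2 = 0.344963
P(M+6) = 4 × 0.6011^1 × 0.3989^3 = 0.152616
P(M+8) = 0.3989^4 = 0.025320
The M+2 peak is largest (0.346549); scaling to 100 gives 37.7 : 100.0 : 99.5 : 44.0 : 7.3.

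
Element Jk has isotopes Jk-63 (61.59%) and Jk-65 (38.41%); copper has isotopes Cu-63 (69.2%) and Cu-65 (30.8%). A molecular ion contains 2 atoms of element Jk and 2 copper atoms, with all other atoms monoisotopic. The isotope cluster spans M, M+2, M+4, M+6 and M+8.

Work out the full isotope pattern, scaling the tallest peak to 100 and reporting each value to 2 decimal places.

46.78 : 100.00 : 79.41 : 27.76 : 3.60

Element Jk pattern (n=2): 0.37933281 : 0.47313438 : 0.14753281
Copper pattern (n=2): 0.478864 : 0.426272 : 0.094864
Convolve the two distributions (both contribute in 2-u steps):
  M: 0.37933281×0.478864 = 0.181649
  M+2: 0.37933281×0.426272 + 0.47313438×0.478864 = 0.388266
  M+4: 0.37933281×0.094864 + 0.47313438×0.426272 + 0.14753281×0.478864 = 0.308317
  M+6: 0.47313438×0.094864 + 0.14753281×0.426272 = 0.107773
  M+8: 0.14753281×0.094864 = 0.013996
Scale to base peak (0.388266) = 100: 46.78 : 100.00 : 79.41 : 27.76 : 3.60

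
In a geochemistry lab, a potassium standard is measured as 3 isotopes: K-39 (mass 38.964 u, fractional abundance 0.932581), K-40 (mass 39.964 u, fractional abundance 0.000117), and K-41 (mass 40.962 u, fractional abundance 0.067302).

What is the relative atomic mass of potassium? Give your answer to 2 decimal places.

The abundance-weighted mean is 0.932581 × 38.964 + 0.000117 × 39.964 + 0.067302 × 40.962
= 36.3371 + 0.0047 + 2.7568 = 39.0986 u

39.10 u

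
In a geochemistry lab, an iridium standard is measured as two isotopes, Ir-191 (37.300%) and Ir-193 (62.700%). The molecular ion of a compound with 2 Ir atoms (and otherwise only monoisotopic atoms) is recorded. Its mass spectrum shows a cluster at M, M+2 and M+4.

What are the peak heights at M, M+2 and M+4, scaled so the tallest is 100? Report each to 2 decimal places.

Expanding (0.37300 + 0.62700)^2:
P(M) = 0.37300^2 = 0.139129
P(M+2) = 2 × 0.37300^1 × 0.62700^1 = 0.467742
P(M+4) = 0.62700^2 = 0.393129
The M+2 peak is largest (0.467742); scaling to 100 gives 29.74 : 100.00 : 84.05.

29.74 : 100.00 : 84.05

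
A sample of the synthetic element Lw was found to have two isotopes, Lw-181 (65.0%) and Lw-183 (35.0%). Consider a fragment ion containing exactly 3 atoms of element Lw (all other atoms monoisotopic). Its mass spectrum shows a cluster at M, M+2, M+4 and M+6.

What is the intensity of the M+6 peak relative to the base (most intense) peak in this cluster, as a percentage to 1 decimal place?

Binomial terms of (0.650 + 0.350)^3: M 0.2746, M+2 0.4436, M+4 0.2389, M+6 0.0429 → M+2 is the base peak.
P(M+2) = C(3,1) × 0.650^2 × 0.350^1 = 3 × 0.4225 × 0.3500 = 0.443625 (base)
P(M+6) = C(3,3) × 0.650^0 × 0.350^3 = 1 × 1.0000 × 0.042875 = 0.042875
Relative intensity = 0.042875 / 0.443625 × 100 = 9.7

9.7%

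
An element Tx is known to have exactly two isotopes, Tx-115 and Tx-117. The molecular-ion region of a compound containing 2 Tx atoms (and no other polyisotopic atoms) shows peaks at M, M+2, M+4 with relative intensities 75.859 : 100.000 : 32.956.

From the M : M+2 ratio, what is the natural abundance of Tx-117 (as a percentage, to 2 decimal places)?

Write p for the Tx-115 fraction. I(M+2)/I(M) = [C(2,1)·p^1·(1−p)] / p^2 = 2·(1−p)/p = 100.000/75.859 = 1.3182
(1−p)/p = 1.3182/2 = 0.6591  ⇒  p = 1/(1 + 0.6591) = 0.6027
Tx-115: 60.27%, Tx-117: 39.73%.

39.73%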